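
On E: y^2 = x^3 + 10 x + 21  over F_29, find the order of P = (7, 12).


Compute successive multiples of P until we hit O:
  1P = (7, 12)
  2P = (8, 2)
  3P = (27, 14)
  4P = (4, 26)
  5P = (14, 11)
  6P = (24, 7)
  7P = (2, 7)
  8P = (21, 3)
  ... (continuing to 40P)
  40P = O

ord(P) = 40


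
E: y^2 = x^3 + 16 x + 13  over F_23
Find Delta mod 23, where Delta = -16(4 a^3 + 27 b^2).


4 a^3 + 27 b^2 = 4*16^3 + 27*13^2 = 16384 + 4563 = 20947
Delta = -16 * (20947) = -335152
Delta mod 23 = 4

Delta = 4 (mod 23)


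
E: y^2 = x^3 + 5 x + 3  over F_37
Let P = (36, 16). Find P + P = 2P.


Doubling: s = (3 x1^2 + a) / (2 y1)
s = (3*36^2 + 5) / (2*16) mod 37 = 28
x3 = s^2 - 2 x1 mod 37 = 28^2 - 2*36 = 9
y3 = s (x1 - x3) - y1 mod 37 = 28 * (36 - 9) - 16 = 0

2P = (9, 0)


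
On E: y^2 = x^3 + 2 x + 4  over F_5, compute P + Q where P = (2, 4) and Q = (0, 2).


P != Q, so use the chord formula.
s = (y2 - y1) / (x2 - x1) = (3) / (3) mod 5 = 1
x3 = s^2 - x1 - x2 mod 5 = 1^2 - 2 - 0 = 4
y3 = s (x1 - x3) - y1 mod 5 = 1 * (2 - 4) - 4 = 4

P + Q = (4, 4)


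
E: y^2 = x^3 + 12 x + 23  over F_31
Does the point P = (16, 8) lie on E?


Check whether y^2 = x^3 + 12 x + 23 (mod 31) for (x, y) = (16, 8).
LHS: y^2 = 8^2 mod 31 = 2
RHS: x^3 + 12 x + 23 = 16^3 + 12*16 + 23 mod 31 = 2
LHS = RHS

Yes, on the curve


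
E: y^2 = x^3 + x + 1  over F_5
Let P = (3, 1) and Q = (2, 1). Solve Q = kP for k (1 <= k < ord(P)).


Enumerate multiples of P until we hit Q = (2, 1):
  1P = (3, 1)
  2P = (0, 1)
  3P = (2, 4)
  4P = (4, 2)
  5P = (4, 3)
  6P = (2, 1)
Match found at i = 6.

k = 6


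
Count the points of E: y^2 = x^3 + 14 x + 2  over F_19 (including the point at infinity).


For each x in F_19, count y with y^2 = x^3 + 14 x + 2 mod 19:
  x = 1: RHS = 17, y in [6, 13]  -> 2 point(s)
  x = 2: RHS = 0, y in [0]  -> 1 point(s)
  x = 5: RHS = 7, y in [8, 11]  -> 2 point(s)
  x = 6: RHS = 17, y in [6, 13]  -> 2 point(s)
  x = 7: RHS = 6, y in [5, 14]  -> 2 point(s)
  x = 11: RHS = 5, y in [9, 10]  -> 2 point(s)
  x = 12: RHS = 17, y in [6, 13]  -> 2 point(s)
  x = 13: RHS = 6, y in [5, 14]  -> 2 point(s)
  x = 14: RHS = 16, y in [4, 15]  -> 2 point(s)
  x = 16: RHS = 9, y in [3, 16]  -> 2 point(s)
  x = 17: RHS = 4, y in [2, 17]  -> 2 point(s)
  x = 18: RHS = 6, y in [5, 14]  -> 2 point(s)
Affine points: 23. Add the point at infinity: total = 24.

#E(F_19) = 24


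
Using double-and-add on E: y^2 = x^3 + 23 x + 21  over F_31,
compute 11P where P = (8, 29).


k = 11 = 1011_2 (binary, LSB first: 1101)
Double-and-add from P = (8, 29):
  bit 0 = 1: acc = O + (8, 29) = (8, 29)
  bit 1 = 1: acc = (8, 29) + (23, 10) = (18, 25)
  bit 2 = 0: acc unchanged = (18, 25)
  bit 3 = 1: acc = (18, 25) + (30, 20) = (23, 21)

11P = (23, 21)


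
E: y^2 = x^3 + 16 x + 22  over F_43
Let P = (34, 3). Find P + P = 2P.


Doubling: s = (3 x1^2 + a) / (2 y1)
s = (3*34^2 + 16) / (2*3) mod 43 = 36
x3 = s^2 - 2 x1 mod 43 = 36^2 - 2*34 = 24
y3 = s (x1 - x3) - y1 mod 43 = 36 * (34 - 24) - 3 = 13

2P = (24, 13)


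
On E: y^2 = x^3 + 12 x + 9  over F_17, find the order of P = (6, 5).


Compute successive multiples of P until we hit O:
  1P = (6, 5)
  2P = (13, 13)
  3P = (0, 14)
  4P = (9, 8)
  5P = (3, 15)
  6P = (4, 11)
  7P = (16, 8)
  8P = (16, 9)
  ... (continuing to 15P)
  15P = O

ord(P) = 15


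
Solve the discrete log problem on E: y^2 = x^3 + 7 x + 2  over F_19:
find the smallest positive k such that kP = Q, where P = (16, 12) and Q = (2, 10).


Enumerate multiples of P until we hit Q = (2, 10):
  1P = (16, 12)
  2P = (15, 10)
  3P = (11, 17)
  4P = (12, 3)
  5P = (2, 10)
Match found at i = 5.

k = 5


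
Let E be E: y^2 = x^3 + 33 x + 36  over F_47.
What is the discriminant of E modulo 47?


4 a^3 + 27 b^2 = 4*33^3 + 27*36^2 = 143748 + 34992 = 178740
Delta = -16 * (178740) = -2859840
Delta mod 47 = 16

Delta = 16 (mod 47)


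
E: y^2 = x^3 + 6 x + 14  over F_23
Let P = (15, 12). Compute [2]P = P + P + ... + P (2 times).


k = 2 = 10_2 (binary, LSB first: 01)
Double-and-add from P = (15, 12):
  bit 0 = 0: acc unchanged = O
  bit 1 = 1: acc = O + (5, 13) = (5, 13)

2P = (5, 13)


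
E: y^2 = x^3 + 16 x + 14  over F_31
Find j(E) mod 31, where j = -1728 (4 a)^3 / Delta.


Delta = -16(4 a^3 + 27 b^2) mod 31 = 12
-1728 * (4 a)^3 = -1728 * (4*16)^3 mod 31 = 2
j = 2 * 12^(-1) mod 31 = 26

j = 26 (mod 31)


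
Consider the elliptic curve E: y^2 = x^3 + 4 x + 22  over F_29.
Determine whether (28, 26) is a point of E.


Check whether y^2 = x^3 + 4 x + 22 (mod 29) for (x, y) = (28, 26).
LHS: y^2 = 26^2 mod 29 = 9
RHS: x^3 + 4 x + 22 = 28^3 + 4*28 + 22 mod 29 = 17
LHS != RHS

No, not on the curve


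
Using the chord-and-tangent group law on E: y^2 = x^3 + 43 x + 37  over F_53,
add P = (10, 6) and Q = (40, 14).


P != Q, so use the chord formula.
s = (y2 - y1) / (x2 - x1) = (8) / (30) mod 53 = 25
x3 = s^2 - x1 - x2 mod 53 = 25^2 - 10 - 40 = 45
y3 = s (x1 - x3) - y1 mod 53 = 25 * (10 - 45) - 6 = 20

P + Q = (45, 20)


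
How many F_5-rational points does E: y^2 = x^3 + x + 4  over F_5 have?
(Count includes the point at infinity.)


For each x in F_5, count y with y^2 = x^3 + 1 x + 4 mod 5:
  x = 0: RHS = 4, y in [2, 3]  -> 2 point(s)
  x = 1: RHS = 1, y in [1, 4]  -> 2 point(s)
  x = 2: RHS = 4, y in [2, 3]  -> 2 point(s)
  x = 3: RHS = 4, y in [2, 3]  -> 2 point(s)
Affine points: 8. Add the point at infinity: total = 9.

#E(F_5) = 9


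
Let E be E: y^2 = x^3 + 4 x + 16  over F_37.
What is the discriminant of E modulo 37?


4 a^3 + 27 b^2 = 4*4^3 + 27*16^2 = 256 + 6912 = 7168
Delta = -16 * (7168) = -114688
Delta mod 37 = 12

Delta = 12 (mod 37)


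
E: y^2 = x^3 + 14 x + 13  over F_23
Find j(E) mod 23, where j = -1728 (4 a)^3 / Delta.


Delta = -16(4 a^3 + 27 b^2) mod 23 = 6
-1728 * (4 a)^3 = -1728 * (4*14)^3 mod 23 = 13
j = 13 * 6^(-1) mod 23 = 6

j = 6 (mod 23)


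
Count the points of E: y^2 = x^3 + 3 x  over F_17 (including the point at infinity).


For each x in F_17, count y with y^2 = x^3 + 3 x + 0 mod 17:
  x = 0: RHS = 0, y in [0]  -> 1 point(s)
  x = 1: RHS = 4, y in [2, 15]  -> 2 point(s)
  x = 3: RHS = 2, y in [6, 11]  -> 2 point(s)
  x = 4: RHS = 8, y in [5, 12]  -> 2 point(s)
  x = 5: RHS = 4, y in [2, 15]  -> 2 point(s)
  x = 6: RHS = 13, y in [8, 9]  -> 2 point(s)
  x = 8: RHS = 9, y in [3, 14]  -> 2 point(s)
  x = 9: RHS = 8, y in [5, 12]  -> 2 point(s)
  x = 11: RHS = 4, y in [2, 15]  -> 2 point(s)
  x = 12: RHS = 13, y in [8, 9]  -> 2 point(s)
  x = 13: RHS = 9, y in [3, 14]  -> 2 point(s)
  x = 14: RHS = 15, y in [7, 10]  -> 2 point(s)
  x = 16: RHS = 13, y in [8, 9]  -> 2 point(s)
Affine points: 25. Add the point at infinity: total = 26.

#E(F_17) = 26


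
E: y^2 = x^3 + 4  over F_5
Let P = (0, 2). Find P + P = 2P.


Doubling: s = (3 x1^2 + a) / (2 y1)
s = (3*0^2 + 0) / (2*2) mod 5 = 0
x3 = s^2 - 2 x1 mod 5 = 0^2 - 2*0 = 0
y3 = s (x1 - x3) - y1 mod 5 = 0 * (0 - 0) - 2 = 3

2P = (0, 3)


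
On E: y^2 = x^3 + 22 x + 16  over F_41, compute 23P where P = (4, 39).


k = 23 = 10111_2 (binary, LSB first: 11101)
Double-and-add from P = (4, 39):
  bit 0 = 1: acc = O + (4, 39) = (4, 39)
  bit 1 = 1: acc = (4, 39) + (1, 11) = (32, 14)
  bit 2 = 1: acc = (32, 14) + (7, 12) = (27, 11)
  bit 3 = 0: acc unchanged = (27, 11)
  bit 4 = 1: acc = (27, 11) + (11, 20) = (7, 29)

23P = (7, 29)


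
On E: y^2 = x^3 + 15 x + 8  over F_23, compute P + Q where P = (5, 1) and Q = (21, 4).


P != Q, so use the chord formula.
s = (y2 - y1) / (x2 - x1) = (3) / (16) mod 23 = 16
x3 = s^2 - x1 - x2 mod 23 = 16^2 - 5 - 21 = 0
y3 = s (x1 - x3) - y1 mod 23 = 16 * (5 - 0) - 1 = 10

P + Q = (0, 10)


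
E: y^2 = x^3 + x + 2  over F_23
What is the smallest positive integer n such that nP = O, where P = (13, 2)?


Compute successive multiples of P until we hit O:
  1P = (13, 2)
  2P = (3, 3)
  3P = (10, 0)
  4P = (3, 20)
  5P = (13, 21)
  6P = O

ord(P) = 6


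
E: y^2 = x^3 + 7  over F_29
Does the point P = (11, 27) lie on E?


Check whether y^2 = x^3 + 0 x + 7 (mod 29) for (x, y) = (11, 27).
LHS: y^2 = 27^2 mod 29 = 4
RHS: x^3 + 0 x + 7 = 11^3 + 0*11 + 7 mod 29 = 4
LHS = RHS

Yes, on the curve


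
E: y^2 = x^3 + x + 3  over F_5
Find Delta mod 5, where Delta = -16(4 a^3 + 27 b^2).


4 a^3 + 27 b^2 = 4*1^3 + 27*3^2 = 4 + 243 = 247
Delta = -16 * (247) = -3952
Delta mod 5 = 3

Delta = 3 (mod 5)


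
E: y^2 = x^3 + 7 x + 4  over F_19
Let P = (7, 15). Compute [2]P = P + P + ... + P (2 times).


k = 2 = 10_2 (binary, LSB first: 01)
Double-and-add from P = (7, 15):
  bit 0 = 0: acc unchanged = O
  bit 1 = 1: acc = O + (11, 5) = (11, 5)

2P = (11, 5)


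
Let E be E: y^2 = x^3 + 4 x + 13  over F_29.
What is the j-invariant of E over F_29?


Delta = -16(4 a^3 + 27 b^2) mod 29 = 7
-1728 * (4 a)^3 = -1728 * (4*4)^3 mod 29 = 26
j = 26 * 7^(-1) mod 29 = 12

j = 12 (mod 29)


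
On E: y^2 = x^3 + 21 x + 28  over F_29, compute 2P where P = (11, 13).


Doubling: s = (3 x1^2 + a) / (2 y1)
s = (3*11^2 + 21) / (2*13) mod 29 = 17
x3 = s^2 - 2 x1 mod 29 = 17^2 - 2*11 = 6
y3 = s (x1 - x3) - y1 mod 29 = 17 * (11 - 6) - 13 = 14

2P = (6, 14)


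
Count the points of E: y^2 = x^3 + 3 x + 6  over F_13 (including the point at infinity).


For each x in F_13, count y with y^2 = x^3 + 3 x + 6 mod 13:
  x = 1: RHS = 10, y in [6, 7]  -> 2 point(s)
  x = 3: RHS = 3, y in [4, 9]  -> 2 point(s)
  x = 4: RHS = 4, y in [2, 11]  -> 2 point(s)
  x = 5: RHS = 3, y in [4, 9]  -> 2 point(s)
  x = 8: RHS = 9, y in [3, 10]  -> 2 point(s)
  x = 10: RHS = 9, y in [3, 10]  -> 2 point(s)
Affine points: 12. Add the point at infinity: total = 13.

#E(F_13) = 13


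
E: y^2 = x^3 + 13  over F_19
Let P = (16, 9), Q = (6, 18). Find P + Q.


P != Q, so use the chord formula.
s = (y2 - y1) / (x2 - x1) = (9) / (9) mod 19 = 1
x3 = s^2 - x1 - x2 mod 19 = 1^2 - 16 - 6 = 17
y3 = s (x1 - x3) - y1 mod 19 = 1 * (16 - 17) - 9 = 9

P + Q = (17, 9)


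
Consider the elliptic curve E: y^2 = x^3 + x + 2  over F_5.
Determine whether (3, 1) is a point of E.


Check whether y^2 = x^3 + 1 x + 2 (mod 5) for (x, y) = (3, 1).
LHS: y^2 = 1^2 mod 5 = 1
RHS: x^3 + 1 x + 2 = 3^3 + 1*3 + 2 mod 5 = 2
LHS != RHS

No, not on the curve


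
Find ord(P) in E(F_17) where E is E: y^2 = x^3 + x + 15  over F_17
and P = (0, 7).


Compute successive multiples of P until we hit O:
  1P = (0, 7)
  2P = (2, 5)
  3P = (16, 9)
  4P = (5, 3)
  5P = (14, 11)
  6P = (1, 0)
  7P = (14, 6)
  8P = (5, 14)
  ... (continuing to 12P)
  12P = O

ord(P) = 12


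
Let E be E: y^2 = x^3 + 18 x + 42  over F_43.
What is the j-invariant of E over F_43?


Delta = -16(4 a^3 + 27 b^2) mod 43 = 33
-1728 * (4 a)^3 = -1728 * (4*18)^3 mod 43 = 22
j = 22 * 33^(-1) mod 43 = 15

j = 15 (mod 43)


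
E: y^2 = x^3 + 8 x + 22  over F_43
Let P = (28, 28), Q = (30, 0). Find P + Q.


P != Q, so use the chord formula.
s = (y2 - y1) / (x2 - x1) = (15) / (2) mod 43 = 29
x3 = s^2 - x1 - x2 mod 43 = 29^2 - 28 - 30 = 9
y3 = s (x1 - x3) - y1 mod 43 = 29 * (28 - 9) - 28 = 7

P + Q = (9, 7)


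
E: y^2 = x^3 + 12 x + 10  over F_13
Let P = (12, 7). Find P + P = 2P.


Doubling: s = (3 x1^2 + a) / (2 y1)
s = (3*12^2 + 12) / (2*7) mod 13 = 2
x3 = s^2 - 2 x1 mod 13 = 2^2 - 2*12 = 6
y3 = s (x1 - x3) - y1 mod 13 = 2 * (12 - 6) - 7 = 5

2P = (6, 5)


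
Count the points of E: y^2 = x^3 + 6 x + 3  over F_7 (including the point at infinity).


For each x in F_7, count y with y^2 = x^3 + 6 x + 3 mod 7:
  x = 2: RHS = 2, y in [3, 4]  -> 2 point(s)
  x = 4: RHS = 0, y in [0]  -> 1 point(s)
  x = 5: RHS = 4, y in [2, 5]  -> 2 point(s)
Affine points: 5. Add the point at infinity: total = 6.

#E(F_7) = 6


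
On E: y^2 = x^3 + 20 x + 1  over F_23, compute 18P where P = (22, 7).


k = 18 = 10010_2 (binary, LSB first: 01001)
Double-and-add from P = (22, 7):
  bit 0 = 0: acc unchanged = O
  bit 1 = 1: acc = O + (2, 16) = (2, 16)
  bit 2 = 0: acc unchanged = (2, 16)
  bit 3 = 0: acc unchanged = (2, 16)
  bit 4 = 1: acc = (2, 16) + (18, 12) = (16, 22)

18P = (16, 22)


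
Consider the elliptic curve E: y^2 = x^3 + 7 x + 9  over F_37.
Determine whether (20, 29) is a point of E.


Check whether y^2 = x^3 + 7 x + 9 (mod 37) for (x, y) = (20, 29).
LHS: y^2 = 29^2 mod 37 = 27
RHS: x^3 + 7 x + 9 = 20^3 + 7*20 + 9 mod 37 = 9
LHS != RHS

No, not on the curve


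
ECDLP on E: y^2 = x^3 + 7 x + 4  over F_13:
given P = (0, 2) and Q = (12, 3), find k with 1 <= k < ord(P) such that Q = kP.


Enumerate multiples of P until we hit Q = (12, 3):
  1P = (0, 2)
  2P = (12, 3)
Match found at i = 2.

k = 2


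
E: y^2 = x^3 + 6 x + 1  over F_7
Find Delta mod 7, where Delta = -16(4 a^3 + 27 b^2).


4 a^3 + 27 b^2 = 4*6^3 + 27*1^2 = 864 + 27 = 891
Delta = -16 * (891) = -14256
Delta mod 7 = 3

Delta = 3 (mod 7)


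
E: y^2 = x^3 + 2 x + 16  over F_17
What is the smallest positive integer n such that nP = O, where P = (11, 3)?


Compute successive multiples of P until we hit O:
  1P = (11, 3)
  2P = (10, 4)
  3P = (14, 0)
  4P = (10, 13)
  5P = (11, 14)
  6P = O

ord(P) = 6


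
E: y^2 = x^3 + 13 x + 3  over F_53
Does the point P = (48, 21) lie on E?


Check whether y^2 = x^3 + 13 x + 3 (mod 53) for (x, y) = (48, 21).
LHS: y^2 = 21^2 mod 53 = 17
RHS: x^3 + 13 x + 3 = 48^3 + 13*48 + 3 mod 53 = 25
LHS != RHS

No, not on the curve


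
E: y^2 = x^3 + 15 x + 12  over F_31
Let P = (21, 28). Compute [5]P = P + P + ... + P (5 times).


k = 5 = 101_2 (binary, LSB first: 101)
Double-and-add from P = (21, 28):
  bit 0 = 1: acc = O + (21, 28) = (21, 28)
  bit 1 = 0: acc unchanged = (21, 28)
  bit 2 = 1: acc = (21, 28) + (28, 23) = (23, 0)

5P = (23, 0)


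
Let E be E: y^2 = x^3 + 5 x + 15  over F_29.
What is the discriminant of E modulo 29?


4 a^3 + 27 b^2 = 4*5^3 + 27*15^2 = 500 + 6075 = 6575
Delta = -16 * (6575) = -105200
Delta mod 29 = 12

Delta = 12 (mod 29)


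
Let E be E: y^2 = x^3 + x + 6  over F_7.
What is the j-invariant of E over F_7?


Delta = -16(4 a^3 + 27 b^2) mod 7 = 1
-1728 * (4 a)^3 = -1728 * (4*1)^3 mod 7 = 1
j = 1 * 1^(-1) mod 7 = 1

j = 1 (mod 7)


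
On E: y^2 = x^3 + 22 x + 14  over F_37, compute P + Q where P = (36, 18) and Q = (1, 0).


P != Q, so use the chord formula.
s = (y2 - y1) / (x2 - x1) = (19) / (2) mod 37 = 28
x3 = s^2 - x1 - x2 mod 37 = 28^2 - 36 - 1 = 7
y3 = s (x1 - x3) - y1 mod 37 = 28 * (36 - 7) - 18 = 17

P + Q = (7, 17)


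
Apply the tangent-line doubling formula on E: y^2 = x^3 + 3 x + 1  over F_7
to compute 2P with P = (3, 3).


Doubling: s = (3 x1^2 + a) / (2 y1)
s = (3*3^2 + 3) / (2*3) mod 7 = 5
x3 = s^2 - 2 x1 mod 7 = 5^2 - 2*3 = 5
y3 = s (x1 - x3) - y1 mod 7 = 5 * (3 - 5) - 3 = 1

2P = (5, 1)


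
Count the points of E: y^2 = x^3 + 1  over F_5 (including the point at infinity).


For each x in F_5, count y with y^2 = x^3 + 0 x + 1 mod 5:
  x = 0: RHS = 1, y in [1, 4]  -> 2 point(s)
  x = 2: RHS = 4, y in [2, 3]  -> 2 point(s)
  x = 4: RHS = 0, y in [0]  -> 1 point(s)
Affine points: 5. Add the point at infinity: total = 6.

#E(F_5) = 6


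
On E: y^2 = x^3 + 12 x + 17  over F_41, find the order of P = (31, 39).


Compute successive multiples of P until we hit O:
  1P = (31, 39)
  2P = (36, 23)
  3P = (40, 39)
  4P = (11, 2)
  5P = (22, 33)
  6P = (34, 0)
  7P = (22, 8)
  8P = (11, 39)
  ... (continuing to 12P)
  12P = O

ord(P) = 12


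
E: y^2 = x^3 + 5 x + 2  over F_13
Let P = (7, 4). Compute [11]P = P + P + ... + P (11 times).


k = 11 = 1011_2 (binary, LSB first: 1101)
Double-and-add from P = (7, 4):
  bit 0 = 1: acc = O + (7, 4) = (7, 4)
  bit 1 = 1: acc = (7, 4) + (9, 10) = (6, 12)
  bit 2 = 0: acc unchanged = (6, 12)
  bit 3 = 1: acc = (6, 12) + (11, 6) = (12, 3)

11P = (12, 3)


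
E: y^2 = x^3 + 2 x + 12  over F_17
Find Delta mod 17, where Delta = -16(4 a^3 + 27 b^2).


4 a^3 + 27 b^2 = 4*2^3 + 27*12^2 = 32 + 3888 = 3920
Delta = -16 * (3920) = -62720
Delta mod 17 = 10

Delta = 10 (mod 17)


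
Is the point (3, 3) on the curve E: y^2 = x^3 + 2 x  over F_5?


Check whether y^2 = x^3 + 2 x + 0 (mod 5) for (x, y) = (3, 3).
LHS: y^2 = 3^2 mod 5 = 4
RHS: x^3 + 2 x + 0 = 3^3 + 2*3 + 0 mod 5 = 3
LHS != RHS

No, not on the curve


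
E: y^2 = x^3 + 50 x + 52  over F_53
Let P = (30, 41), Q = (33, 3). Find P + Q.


P != Q, so use the chord formula.
s = (y2 - y1) / (x2 - x1) = (15) / (3) mod 53 = 5
x3 = s^2 - x1 - x2 mod 53 = 5^2 - 30 - 33 = 15
y3 = s (x1 - x3) - y1 mod 53 = 5 * (30 - 15) - 41 = 34

P + Q = (15, 34)


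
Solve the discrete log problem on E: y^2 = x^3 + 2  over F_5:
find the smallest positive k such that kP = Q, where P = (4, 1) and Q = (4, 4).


Enumerate multiples of P until we hit Q = (4, 4):
  1P = (4, 1)
  2P = (3, 3)
  3P = (2, 0)
  4P = (3, 2)
  5P = (4, 4)
Match found at i = 5.

k = 5


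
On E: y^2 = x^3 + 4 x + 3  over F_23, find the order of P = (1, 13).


Compute successive multiples of P until we hit O:
  1P = (1, 13)
  2P = (6, 6)
  3P = (6, 17)
  4P = (1, 10)
  5P = O

ord(P) = 5


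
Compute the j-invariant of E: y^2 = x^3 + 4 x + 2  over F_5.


Delta = -16(4 a^3 + 27 b^2) mod 5 = 1
-1728 * (4 a)^3 = -1728 * (4*4)^3 mod 5 = 2
j = 2 * 1^(-1) mod 5 = 2

j = 2 (mod 5)


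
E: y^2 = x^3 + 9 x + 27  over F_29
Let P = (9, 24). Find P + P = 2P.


Doubling: s = (3 x1^2 + a) / (2 y1)
s = (3*9^2 + 9) / (2*24) mod 29 = 27
x3 = s^2 - 2 x1 mod 29 = 27^2 - 2*9 = 15
y3 = s (x1 - x3) - y1 mod 29 = 27 * (9 - 15) - 24 = 17

2P = (15, 17)


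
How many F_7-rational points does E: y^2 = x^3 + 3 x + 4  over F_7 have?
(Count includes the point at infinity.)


For each x in F_7, count y with y^2 = x^3 + 3 x + 4 mod 7:
  x = 0: RHS = 4, y in [2, 5]  -> 2 point(s)
  x = 1: RHS = 1, y in [1, 6]  -> 2 point(s)
  x = 2: RHS = 4, y in [2, 5]  -> 2 point(s)
  x = 5: RHS = 4, y in [2, 5]  -> 2 point(s)
  x = 6: RHS = 0, y in [0]  -> 1 point(s)
Affine points: 9. Add the point at infinity: total = 10.

#E(F_7) = 10


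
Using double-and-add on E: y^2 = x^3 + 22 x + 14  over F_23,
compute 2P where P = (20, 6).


k = 2 = 10_2 (binary, LSB first: 01)
Double-and-add from P = (20, 6):
  bit 0 = 0: acc unchanged = O
  bit 1 = 1: acc = O + (19, 0) = (19, 0)

2P = (19, 0)


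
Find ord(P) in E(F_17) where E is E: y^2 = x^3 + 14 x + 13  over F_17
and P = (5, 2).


Compute successive multiples of P until we hit O:
  1P = (5, 2)
  2P = (8, 12)
  3P = (0, 9)
  4P = (16, 10)
  5P = (11, 6)
  6P = (9, 1)
  7P = (2, 10)
  8P = (2, 7)
  ... (continuing to 15P)
  15P = O

ord(P) = 15


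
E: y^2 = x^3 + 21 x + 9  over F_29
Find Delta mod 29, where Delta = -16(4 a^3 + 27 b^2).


4 a^3 + 27 b^2 = 4*21^3 + 27*9^2 = 37044 + 2187 = 39231
Delta = -16 * (39231) = -627696
Delta mod 29 = 9

Delta = 9 (mod 29)


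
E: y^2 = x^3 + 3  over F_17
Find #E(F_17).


For each x in F_17, count y with y^2 = x^3 + 0 x + 3 mod 17:
  x = 1: RHS = 4, y in [2, 15]  -> 2 point(s)
  x = 3: RHS = 13, y in [8, 9]  -> 2 point(s)
  x = 4: RHS = 16, y in [4, 13]  -> 2 point(s)
  x = 5: RHS = 9, y in [3, 14]  -> 2 point(s)
  x = 6: RHS = 15, y in [7, 10]  -> 2 point(s)
  x = 9: RHS = 1, y in [1, 16]  -> 2 point(s)
  x = 10: RHS = 0, y in [0]  -> 1 point(s)
  x = 11: RHS = 8, y in [5, 12]  -> 2 point(s)
  x = 16: RHS = 2, y in [6, 11]  -> 2 point(s)
Affine points: 17. Add the point at infinity: total = 18.

#E(F_17) = 18


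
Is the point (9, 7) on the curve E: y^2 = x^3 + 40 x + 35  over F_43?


Check whether y^2 = x^3 + 40 x + 35 (mod 43) for (x, y) = (9, 7).
LHS: y^2 = 7^2 mod 43 = 6
RHS: x^3 + 40 x + 35 = 9^3 + 40*9 + 35 mod 43 = 6
LHS = RHS

Yes, on the curve


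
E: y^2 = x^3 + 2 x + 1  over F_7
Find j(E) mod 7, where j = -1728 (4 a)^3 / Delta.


Delta = -16(4 a^3 + 27 b^2) mod 7 = 1
-1728 * (4 a)^3 = -1728 * (4*2)^3 mod 7 = 1
j = 1 * 1^(-1) mod 7 = 1

j = 1 (mod 7)


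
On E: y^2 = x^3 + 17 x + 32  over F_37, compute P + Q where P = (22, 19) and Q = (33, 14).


P != Q, so use the chord formula.
s = (y2 - y1) / (x2 - x1) = (32) / (11) mod 37 = 13
x3 = s^2 - x1 - x2 mod 37 = 13^2 - 22 - 33 = 3
y3 = s (x1 - x3) - y1 mod 37 = 13 * (22 - 3) - 19 = 6

P + Q = (3, 6)


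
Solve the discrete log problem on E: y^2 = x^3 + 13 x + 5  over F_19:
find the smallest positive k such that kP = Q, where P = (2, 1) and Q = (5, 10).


Enumerate multiples of P until we hit Q = (5, 10):
  1P = (2, 1)
  2P = (5, 9)
  3P = (17, 16)
  4P = (1, 0)
  5P = (17, 3)
  6P = (5, 10)
Match found at i = 6.

k = 6


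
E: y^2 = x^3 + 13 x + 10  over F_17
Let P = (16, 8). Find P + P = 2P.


Doubling: s = (3 x1^2 + a) / (2 y1)
s = (3*16^2 + 13) / (2*8) mod 17 = 1
x3 = s^2 - 2 x1 mod 17 = 1^2 - 2*16 = 3
y3 = s (x1 - x3) - y1 mod 17 = 1 * (16 - 3) - 8 = 5

2P = (3, 5)


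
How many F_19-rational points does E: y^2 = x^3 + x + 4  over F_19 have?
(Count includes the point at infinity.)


For each x in F_19, count y with y^2 = x^3 + 1 x + 4 mod 19:
  x = 0: RHS = 4, y in [2, 17]  -> 2 point(s)
  x = 1: RHS = 6, y in [5, 14]  -> 2 point(s)
  x = 5: RHS = 1, y in [1, 18]  -> 2 point(s)
  x = 6: RHS = 17, y in [6, 13]  -> 2 point(s)
  x = 8: RHS = 11, y in [7, 12]  -> 2 point(s)
  x = 9: RHS = 1, y in [1, 18]  -> 2 point(s)
  x = 10: RHS = 7, y in [8, 11]  -> 2 point(s)
  x = 11: RHS = 16, y in [4, 15]  -> 2 point(s)
  x = 14: RHS = 7, y in [8, 11]  -> 2 point(s)
Affine points: 18. Add the point at infinity: total = 19.

#E(F_19) = 19


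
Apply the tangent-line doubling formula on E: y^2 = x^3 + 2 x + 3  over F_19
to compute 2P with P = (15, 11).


Doubling: s = (3 x1^2 + a) / (2 y1)
s = (3*15^2 + 2) / (2*11) mod 19 = 4
x3 = s^2 - 2 x1 mod 19 = 4^2 - 2*15 = 5
y3 = s (x1 - x3) - y1 mod 19 = 4 * (15 - 5) - 11 = 10

2P = (5, 10)


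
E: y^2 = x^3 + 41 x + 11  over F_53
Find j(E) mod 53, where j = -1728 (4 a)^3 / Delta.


Delta = -16(4 a^3 + 27 b^2) mod 53 = 20
-1728 * (4 a)^3 = -1728 * (4*41)^3 mod 53 = 28
j = 28 * 20^(-1) mod 53 = 12

j = 12 (mod 53)


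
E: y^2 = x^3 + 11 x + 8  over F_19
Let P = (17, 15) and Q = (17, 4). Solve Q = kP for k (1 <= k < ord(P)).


Enumerate multiples of P until we hit Q = (17, 4):
  1P = (17, 15)
  2P = (9, 0)
  3P = (17, 4)
Match found at i = 3.

k = 3


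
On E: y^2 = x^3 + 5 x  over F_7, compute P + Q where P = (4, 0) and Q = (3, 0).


P != Q, so use the chord formula.
s = (y2 - y1) / (x2 - x1) = (0) / (6) mod 7 = 0
x3 = s^2 - x1 - x2 mod 7 = 0^2 - 4 - 3 = 0
y3 = s (x1 - x3) - y1 mod 7 = 0 * (4 - 0) - 0 = 0

P + Q = (0, 0)


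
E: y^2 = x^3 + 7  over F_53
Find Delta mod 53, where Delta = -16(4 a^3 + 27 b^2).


4 a^3 + 27 b^2 = 4*0^3 + 27*7^2 = 0 + 1323 = 1323
Delta = -16 * (1323) = -21168
Delta mod 53 = 32

Delta = 32 (mod 53)


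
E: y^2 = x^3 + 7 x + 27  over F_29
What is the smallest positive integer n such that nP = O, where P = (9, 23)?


Compute successive multiples of P until we hit O:
  1P = (9, 23)
  2P = (6, 16)
  3P = (13, 16)
  4P = (1, 21)
  5P = (10, 13)
  6P = (23, 1)
  7P = (19, 1)
  8P = (7, 19)
  ... (continuing to 29P)
  29P = O

ord(P) = 29


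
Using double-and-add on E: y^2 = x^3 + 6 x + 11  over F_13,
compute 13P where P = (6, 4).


k = 13 = 1101_2 (binary, LSB first: 1011)
Double-and-add from P = (6, 4):
  bit 0 = 1: acc = O + (6, 4) = (6, 4)
  bit 1 = 0: acc unchanged = (6, 4)
  bit 2 = 1: acc = (6, 4) + (12, 11) = (9, 12)
  bit 3 = 1: acc = (9, 12) + (3, 11) = (5, 6)

13P = (5, 6)


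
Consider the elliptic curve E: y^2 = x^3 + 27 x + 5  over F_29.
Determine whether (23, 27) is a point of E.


Check whether y^2 = x^3 + 27 x + 5 (mod 29) for (x, y) = (23, 27).
LHS: y^2 = 27^2 mod 29 = 4
RHS: x^3 + 27 x + 5 = 23^3 + 27*23 + 5 mod 29 = 4
LHS = RHS

Yes, on the curve


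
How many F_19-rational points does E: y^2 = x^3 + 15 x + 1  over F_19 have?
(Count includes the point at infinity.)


For each x in F_19, count y with y^2 = x^3 + 15 x + 1 mod 19:
  x = 0: RHS = 1, y in [1, 18]  -> 2 point(s)
  x = 1: RHS = 17, y in [6, 13]  -> 2 point(s)
  x = 2: RHS = 1, y in [1, 18]  -> 2 point(s)
  x = 3: RHS = 16, y in [4, 15]  -> 2 point(s)
  x = 4: RHS = 11, y in [7, 12]  -> 2 point(s)
  x = 5: RHS = 11, y in [7, 12]  -> 2 point(s)
  x = 8: RHS = 6, y in [5, 14]  -> 2 point(s)
  x = 10: RHS = 11, y in [7, 12]  -> 2 point(s)
  x = 12: RHS = 9, y in [3, 16]  -> 2 point(s)
  x = 16: RHS = 5, y in [9, 10]  -> 2 point(s)
  x = 17: RHS = 1, y in [1, 18]  -> 2 point(s)
  x = 18: RHS = 4, y in [2, 17]  -> 2 point(s)
Affine points: 24. Add the point at infinity: total = 25.

#E(F_19) = 25


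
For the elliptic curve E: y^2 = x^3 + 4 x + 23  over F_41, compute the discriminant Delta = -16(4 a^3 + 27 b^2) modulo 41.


4 a^3 + 27 b^2 = 4*4^3 + 27*23^2 = 256 + 14283 = 14539
Delta = -16 * (14539) = -232624
Delta mod 41 = 10

Delta = 10 (mod 41)


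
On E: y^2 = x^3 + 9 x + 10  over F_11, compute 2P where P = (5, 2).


Doubling: s = (3 x1^2 + a) / (2 y1)
s = (3*5^2 + 9) / (2*2) mod 11 = 10
x3 = s^2 - 2 x1 mod 11 = 10^2 - 2*5 = 2
y3 = s (x1 - x3) - y1 mod 11 = 10 * (5 - 2) - 2 = 6

2P = (2, 6)


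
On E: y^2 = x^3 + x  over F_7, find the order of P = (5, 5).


Compute successive multiples of P until we hit O:
  1P = (5, 5)
  2P = (1, 3)
  3P = (3, 3)
  4P = (0, 0)
  5P = (3, 4)
  6P = (1, 4)
  7P = (5, 2)
  8P = O

ord(P) = 8


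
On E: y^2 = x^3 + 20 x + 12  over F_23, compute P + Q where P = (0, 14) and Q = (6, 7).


P != Q, so use the chord formula.
s = (y2 - y1) / (x2 - x1) = (16) / (6) mod 23 = 18
x3 = s^2 - x1 - x2 mod 23 = 18^2 - 0 - 6 = 19
y3 = s (x1 - x3) - y1 mod 23 = 18 * (0 - 19) - 14 = 12

P + Q = (19, 12)


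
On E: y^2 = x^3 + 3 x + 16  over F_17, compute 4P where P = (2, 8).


k = 4 = 100_2 (binary, LSB first: 001)
Double-and-add from P = (2, 8):
  bit 0 = 0: acc unchanged = O
  bit 1 = 0: acc unchanged = O
  bit 2 = 1: acc = O + (2, 9) = (2, 9)

4P = (2, 9)


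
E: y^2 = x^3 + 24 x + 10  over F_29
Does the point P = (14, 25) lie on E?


Check whether y^2 = x^3 + 24 x + 10 (mod 29) for (x, y) = (14, 25).
LHS: y^2 = 25^2 mod 29 = 16
RHS: x^3 + 24 x + 10 = 14^3 + 24*14 + 10 mod 29 = 16
LHS = RHS

Yes, on the curve


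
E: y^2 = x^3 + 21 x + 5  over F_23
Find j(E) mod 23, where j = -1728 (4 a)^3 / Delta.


Delta = -16(4 a^3 + 27 b^2) mod 23 = 16
-1728 * (4 a)^3 = -1728 * (4*21)^3 mod 23 = 18
j = 18 * 16^(-1) mod 23 = 4

j = 4 (mod 23)


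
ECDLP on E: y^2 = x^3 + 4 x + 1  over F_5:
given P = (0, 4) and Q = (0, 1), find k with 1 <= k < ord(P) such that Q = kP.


Enumerate multiples of P until we hit Q = (0, 1):
  1P = (0, 4)
  2P = (4, 4)
  3P = (1, 1)
  4P = (3, 0)
  5P = (1, 4)
  6P = (4, 1)
  7P = (0, 1)
Match found at i = 7.

k = 7


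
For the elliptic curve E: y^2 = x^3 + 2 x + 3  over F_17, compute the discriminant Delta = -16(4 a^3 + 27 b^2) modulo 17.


4 a^3 + 27 b^2 = 4*2^3 + 27*3^2 = 32 + 243 = 275
Delta = -16 * (275) = -4400
Delta mod 17 = 3

Delta = 3 (mod 17)


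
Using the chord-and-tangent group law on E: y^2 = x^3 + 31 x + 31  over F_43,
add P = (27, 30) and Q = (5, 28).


P != Q, so use the chord formula.
s = (y2 - y1) / (x2 - x1) = (41) / (21) mod 43 = 4
x3 = s^2 - x1 - x2 mod 43 = 4^2 - 27 - 5 = 27
y3 = s (x1 - x3) - y1 mod 43 = 4 * (27 - 27) - 30 = 13

P + Q = (27, 13)


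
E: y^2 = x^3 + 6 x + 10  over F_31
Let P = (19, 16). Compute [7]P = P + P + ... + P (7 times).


k = 7 = 111_2 (binary, LSB first: 111)
Double-and-add from P = (19, 16):
  bit 0 = 1: acc = O + (19, 16) = (19, 16)
  bit 1 = 1: acc = (19, 16) + (9, 24) = (21, 29)
  bit 2 = 1: acc = (21, 29) + (10, 27) = (9, 7)

7P = (9, 7)


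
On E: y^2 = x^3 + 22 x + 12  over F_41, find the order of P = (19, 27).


Compute successive multiples of P until we hit O:
  1P = (19, 27)
  2P = (12, 35)
  3P = (18, 7)
  4P = (35, 22)
  5P = (10, 24)
  6P = (3, 33)
  7P = (39, 1)
  8P = (22, 22)
  ... (continuing to 42P)
  42P = O

ord(P) = 42


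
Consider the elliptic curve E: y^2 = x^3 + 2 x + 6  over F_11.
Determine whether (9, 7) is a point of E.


Check whether y^2 = x^3 + 2 x + 6 (mod 11) for (x, y) = (9, 7).
LHS: y^2 = 7^2 mod 11 = 5
RHS: x^3 + 2 x + 6 = 9^3 + 2*9 + 6 mod 11 = 5
LHS = RHS

Yes, on the curve


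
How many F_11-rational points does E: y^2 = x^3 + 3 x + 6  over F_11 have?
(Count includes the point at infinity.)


For each x in F_11, count y with y^2 = x^3 + 3 x + 6 mod 11:
  x = 2: RHS = 9, y in [3, 8]  -> 2 point(s)
  x = 3: RHS = 9, y in [3, 8]  -> 2 point(s)
  x = 4: RHS = 5, y in [4, 7]  -> 2 point(s)
  x = 5: RHS = 3, y in [5, 6]  -> 2 point(s)
  x = 6: RHS = 9, y in [3, 8]  -> 2 point(s)
  x = 8: RHS = 3, y in [5, 6]  -> 2 point(s)
  x = 9: RHS = 3, y in [5, 6]  -> 2 point(s)
Affine points: 14. Add the point at infinity: total = 15.

#E(F_11) = 15


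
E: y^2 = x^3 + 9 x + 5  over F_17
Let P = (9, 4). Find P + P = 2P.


Doubling: s = (3 x1^2 + a) / (2 y1)
s = (3*9^2 + 9) / (2*4) mod 17 = 6
x3 = s^2 - 2 x1 mod 17 = 6^2 - 2*9 = 1
y3 = s (x1 - x3) - y1 mod 17 = 6 * (9 - 1) - 4 = 10

2P = (1, 10)


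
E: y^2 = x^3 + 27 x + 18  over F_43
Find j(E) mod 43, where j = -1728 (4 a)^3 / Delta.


Delta = -16(4 a^3 + 27 b^2) mod 43 = 13
-1728 * (4 a)^3 = -1728 * (4*27)^3 mod 43 = 42
j = 42 * 13^(-1) mod 43 = 33

j = 33 (mod 43)


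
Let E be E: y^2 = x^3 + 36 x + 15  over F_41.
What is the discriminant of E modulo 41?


4 a^3 + 27 b^2 = 4*36^3 + 27*15^2 = 186624 + 6075 = 192699
Delta = -16 * (192699) = -3083184
Delta mod 41 = 16

Delta = 16 (mod 41)


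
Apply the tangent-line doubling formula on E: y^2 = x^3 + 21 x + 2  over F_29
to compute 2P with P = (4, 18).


Doubling: s = (3 x1^2 + a) / (2 y1)
s = (3*4^2 + 21) / (2*18) mod 29 = 14
x3 = s^2 - 2 x1 mod 29 = 14^2 - 2*4 = 14
y3 = s (x1 - x3) - y1 mod 29 = 14 * (4 - 14) - 18 = 16

2P = (14, 16)


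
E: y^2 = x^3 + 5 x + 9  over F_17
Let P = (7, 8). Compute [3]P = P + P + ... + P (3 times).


k = 3 = 11_2 (binary, LSB first: 11)
Double-and-add from P = (7, 8):
  bit 0 = 1: acc = O + (7, 8) = (7, 8)
  bit 1 = 1: acc = (7, 8) + (4, 12) = (4, 5)

3P = (4, 5)


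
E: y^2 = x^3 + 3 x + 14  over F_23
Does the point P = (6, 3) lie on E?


Check whether y^2 = x^3 + 3 x + 14 (mod 23) for (x, y) = (6, 3).
LHS: y^2 = 3^2 mod 23 = 9
RHS: x^3 + 3 x + 14 = 6^3 + 3*6 + 14 mod 23 = 18
LHS != RHS

No, not on the curve


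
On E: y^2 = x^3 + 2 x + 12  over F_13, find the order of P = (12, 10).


Compute successive multiples of P until we hit O:
  1P = (12, 10)
  2P = (11, 0)
  3P = (12, 3)
  4P = O

ord(P) = 4


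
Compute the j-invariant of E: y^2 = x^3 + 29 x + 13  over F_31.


Delta = -16(4 a^3 + 27 b^2) mod 31 = 13
-1728 * (4 a)^3 = -1728 * (4*29)^3 mod 31 = 27
j = 27 * 13^(-1) mod 31 = 14

j = 14 (mod 31)


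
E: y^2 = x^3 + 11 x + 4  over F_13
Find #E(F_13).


For each x in F_13, count y with y^2 = x^3 + 11 x + 4 mod 13:
  x = 0: RHS = 4, y in [2, 11]  -> 2 point(s)
  x = 1: RHS = 3, y in [4, 9]  -> 2 point(s)
  x = 3: RHS = 12, y in [5, 8]  -> 2 point(s)
  x = 6: RHS = 0, y in [0]  -> 1 point(s)
  x = 9: RHS = 0, y in [0]  -> 1 point(s)
  x = 10: RHS = 9, y in [3, 10]  -> 2 point(s)
  x = 11: RHS = 0, y in [0]  -> 1 point(s)
Affine points: 11. Add the point at infinity: total = 12.

#E(F_13) = 12


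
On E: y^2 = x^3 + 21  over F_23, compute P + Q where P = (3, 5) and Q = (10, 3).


P != Q, so use the chord formula.
s = (y2 - y1) / (x2 - x1) = (21) / (7) mod 23 = 3
x3 = s^2 - x1 - x2 mod 23 = 3^2 - 3 - 10 = 19
y3 = s (x1 - x3) - y1 mod 23 = 3 * (3 - 19) - 5 = 16

P + Q = (19, 16)


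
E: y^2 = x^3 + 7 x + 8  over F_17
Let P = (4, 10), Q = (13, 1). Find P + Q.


P != Q, so use the chord formula.
s = (y2 - y1) / (x2 - x1) = (8) / (9) mod 17 = 16
x3 = s^2 - x1 - x2 mod 17 = 16^2 - 4 - 13 = 1
y3 = s (x1 - x3) - y1 mod 17 = 16 * (4 - 1) - 10 = 4

P + Q = (1, 4)


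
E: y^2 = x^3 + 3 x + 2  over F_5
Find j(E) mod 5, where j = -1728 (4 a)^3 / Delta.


Delta = -16(4 a^3 + 27 b^2) mod 5 = 4
-1728 * (4 a)^3 = -1728 * (4*3)^3 mod 5 = 1
j = 1 * 4^(-1) mod 5 = 4

j = 4 (mod 5)


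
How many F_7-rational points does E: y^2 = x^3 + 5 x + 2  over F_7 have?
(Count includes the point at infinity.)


For each x in F_7, count y with y^2 = x^3 + 5 x + 2 mod 7:
  x = 0: RHS = 2, y in [3, 4]  -> 2 point(s)
  x = 1: RHS = 1, y in [1, 6]  -> 2 point(s)
  x = 3: RHS = 2, y in [3, 4]  -> 2 point(s)
  x = 4: RHS = 2, y in [3, 4]  -> 2 point(s)
Affine points: 8. Add the point at infinity: total = 9.

#E(F_7) = 9


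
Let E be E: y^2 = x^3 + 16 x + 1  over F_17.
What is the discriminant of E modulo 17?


4 a^3 + 27 b^2 = 4*16^3 + 27*1^2 = 16384 + 27 = 16411
Delta = -16 * (16411) = -262576
Delta mod 17 = 6

Delta = 6 (mod 17)


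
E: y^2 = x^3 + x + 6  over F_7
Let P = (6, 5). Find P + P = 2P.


Doubling: s = (3 x1^2 + a) / (2 y1)
s = (3*6^2 + 1) / (2*5) mod 7 = 6
x3 = s^2 - 2 x1 mod 7 = 6^2 - 2*6 = 3
y3 = s (x1 - x3) - y1 mod 7 = 6 * (6 - 3) - 5 = 6

2P = (3, 6)


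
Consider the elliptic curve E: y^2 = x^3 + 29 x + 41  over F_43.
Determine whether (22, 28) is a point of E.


Check whether y^2 = x^3 + 29 x + 41 (mod 43) for (x, y) = (22, 28).
LHS: y^2 = 28^2 mod 43 = 10
RHS: x^3 + 29 x + 41 = 22^3 + 29*22 + 41 mod 43 = 18
LHS != RHS

No, not on the curve


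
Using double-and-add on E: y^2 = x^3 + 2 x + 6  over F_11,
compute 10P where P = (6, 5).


k = 10 = 1010_2 (binary, LSB first: 0101)
Double-and-add from P = (6, 5):
  bit 0 = 0: acc unchanged = O
  bit 1 = 1: acc = O + (10, 6) = (10, 6)
  bit 2 = 0: acc unchanged = (10, 6)
  bit 3 = 1: acc = (10, 6) + (1, 3) = (5, 3)

10P = (5, 3)


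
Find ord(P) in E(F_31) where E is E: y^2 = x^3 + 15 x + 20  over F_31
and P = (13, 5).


Compute successive multiples of P until we hit O:
  1P = (13, 5)
  2P = (13, 26)
  3P = O

ord(P) = 3


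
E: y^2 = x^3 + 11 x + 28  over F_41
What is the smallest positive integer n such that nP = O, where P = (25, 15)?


Compute successive multiples of P until we hit O:
  1P = (25, 15)
  2P = (32, 26)
  3P = (35, 22)
  4P = (27, 0)
  5P = (35, 19)
  6P = (32, 15)
  7P = (25, 26)
  8P = O

ord(P) = 8


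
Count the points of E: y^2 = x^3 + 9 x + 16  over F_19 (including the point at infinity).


For each x in F_19, count y with y^2 = x^3 + 9 x + 16 mod 19:
  x = 0: RHS = 16, y in [4, 15]  -> 2 point(s)
  x = 1: RHS = 7, y in [8, 11]  -> 2 point(s)
  x = 2: RHS = 4, y in [2, 17]  -> 2 point(s)
  x = 6: RHS = 1, y in [1, 18]  -> 2 point(s)
  x = 7: RHS = 4, y in [2, 17]  -> 2 point(s)
  x = 8: RHS = 11, y in [7, 12]  -> 2 point(s)
  x = 9: RHS = 9, y in [3, 16]  -> 2 point(s)
  x = 10: RHS = 4, y in [2, 17]  -> 2 point(s)
  x = 12: RHS = 9, y in [3, 16]  -> 2 point(s)
  x = 14: RHS = 17, y in [6, 13]  -> 2 point(s)
  x = 15: RHS = 11, y in [7, 12]  -> 2 point(s)
  x = 16: RHS = 0, y in [0]  -> 1 point(s)
  x = 17: RHS = 9, y in [3, 16]  -> 2 point(s)
  x = 18: RHS = 6, y in [5, 14]  -> 2 point(s)
Affine points: 27. Add the point at infinity: total = 28.

#E(F_19) = 28


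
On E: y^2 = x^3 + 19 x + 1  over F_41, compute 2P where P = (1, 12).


Doubling: s = (3 x1^2 + a) / (2 y1)
s = (3*1^2 + 19) / (2*12) mod 41 = 18
x3 = s^2 - 2 x1 mod 41 = 18^2 - 2*1 = 35
y3 = s (x1 - x3) - y1 mod 41 = 18 * (1 - 35) - 12 = 32

2P = (35, 32)


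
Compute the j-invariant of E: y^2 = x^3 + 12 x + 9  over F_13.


Delta = -16(4 a^3 + 27 b^2) mod 13 = 3
-1728 * (4 a)^3 = -1728 * (4*12)^3 mod 13 = 1
j = 1 * 3^(-1) mod 13 = 9

j = 9 (mod 13)


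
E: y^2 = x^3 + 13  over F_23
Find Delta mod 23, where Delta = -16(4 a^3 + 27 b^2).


4 a^3 + 27 b^2 = 4*0^3 + 27*13^2 = 0 + 4563 = 4563
Delta = -16 * (4563) = -73008
Delta mod 23 = 17

Delta = 17 (mod 23)


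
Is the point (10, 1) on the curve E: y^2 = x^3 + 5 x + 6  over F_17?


Check whether y^2 = x^3 + 5 x + 6 (mod 17) for (x, y) = (10, 1).
LHS: y^2 = 1^2 mod 17 = 1
RHS: x^3 + 5 x + 6 = 10^3 + 5*10 + 6 mod 17 = 2
LHS != RHS

No, not on the curve


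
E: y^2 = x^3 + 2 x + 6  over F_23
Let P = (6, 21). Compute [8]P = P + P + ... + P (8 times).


k = 8 = 1000_2 (binary, LSB first: 0001)
Double-and-add from P = (6, 21):
  bit 0 = 0: acc unchanged = O
  bit 1 = 0: acc unchanged = O
  bit 2 = 0: acc unchanged = O
  bit 3 = 1: acc = O + (7, 15) = (7, 15)

8P = (7, 15)


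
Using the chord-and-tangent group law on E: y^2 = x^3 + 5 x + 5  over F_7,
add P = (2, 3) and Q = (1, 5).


P != Q, so use the chord formula.
s = (y2 - y1) / (x2 - x1) = (2) / (6) mod 7 = 5
x3 = s^2 - x1 - x2 mod 7 = 5^2 - 2 - 1 = 1
y3 = s (x1 - x3) - y1 mod 7 = 5 * (2 - 1) - 3 = 2

P + Q = (1, 2)


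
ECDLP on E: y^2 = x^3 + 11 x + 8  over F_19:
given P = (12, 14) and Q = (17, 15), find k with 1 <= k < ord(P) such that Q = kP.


Enumerate multiples of P until we hit Q = (17, 15):
  1P = (12, 14)
  2P = (6, 9)
  3P = (17, 4)
  4P = (13, 7)
  5P = (5, 13)
  6P = (9, 0)
  7P = (5, 6)
  8P = (13, 12)
  9P = (17, 15)
Match found at i = 9.

k = 9


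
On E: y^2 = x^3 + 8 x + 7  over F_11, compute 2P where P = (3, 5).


Doubling: s = (3 x1^2 + a) / (2 y1)
s = (3*3^2 + 8) / (2*5) mod 11 = 9
x3 = s^2 - 2 x1 mod 11 = 9^2 - 2*3 = 9
y3 = s (x1 - x3) - y1 mod 11 = 9 * (3 - 9) - 5 = 7

2P = (9, 7)


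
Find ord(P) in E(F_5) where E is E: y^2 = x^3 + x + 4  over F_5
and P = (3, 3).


Compute successive multiples of P until we hit O:
  1P = (3, 3)
  2P = (3, 2)
  3P = O

ord(P) = 3


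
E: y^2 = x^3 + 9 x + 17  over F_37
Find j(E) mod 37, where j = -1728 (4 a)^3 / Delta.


Delta = -16(4 a^3 + 27 b^2) mod 37 = 28
-1728 * (4 a)^3 = -1728 * (4*9)^3 mod 37 = 26
j = 26 * 28^(-1) mod 37 = 30

j = 30 (mod 37)


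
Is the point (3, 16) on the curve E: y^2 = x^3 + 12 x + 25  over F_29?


Check whether y^2 = x^3 + 12 x + 25 (mod 29) for (x, y) = (3, 16).
LHS: y^2 = 16^2 mod 29 = 24
RHS: x^3 + 12 x + 25 = 3^3 + 12*3 + 25 mod 29 = 1
LHS != RHS

No, not on the curve


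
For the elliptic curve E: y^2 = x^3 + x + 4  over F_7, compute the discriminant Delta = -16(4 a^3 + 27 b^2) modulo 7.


4 a^3 + 27 b^2 = 4*1^3 + 27*4^2 = 4 + 432 = 436
Delta = -16 * (436) = -6976
Delta mod 7 = 3

Delta = 3 (mod 7)


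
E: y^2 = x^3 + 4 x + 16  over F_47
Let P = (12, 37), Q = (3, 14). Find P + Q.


P != Q, so use the chord formula.
s = (y2 - y1) / (x2 - x1) = (24) / (38) mod 47 = 13
x3 = s^2 - x1 - x2 mod 47 = 13^2 - 12 - 3 = 13
y3 = s (x1 - x3) - y1 mod 47 = 13 * (12 - 13) - 37 = 44

P + Q = (13, 44)


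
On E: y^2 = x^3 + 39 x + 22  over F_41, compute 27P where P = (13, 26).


k = 27 = 11011_2 (binary, LSB first: 11011)
Double-and-add from P = (13, 26):
  bit 0 = 1: acc = O + (13, 26) = (13, 26)
  bit 1 = 1: acc = (13, 26) + (33, 10) = (35, 8)
  bit 2 = 0: acc unchanged = (35, 8)
  bit 3 = 1: acc = (35, 8) + (9, 6) = (30, 5)
  bit 4 = 1: acc = (30, 5) + (32, 7) = (21, 4)

27P = (21, 4)


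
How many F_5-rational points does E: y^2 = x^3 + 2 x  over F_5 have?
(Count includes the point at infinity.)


For each x in F_5, count y with y^2 = x^3 + 2 x + 0 mod 5:
  x = 0: RHS = 0, y in [0]  -> 1 point(s)
Affine points: 1. Add the point at infinity: total = 2.

#E(F_5) = 2


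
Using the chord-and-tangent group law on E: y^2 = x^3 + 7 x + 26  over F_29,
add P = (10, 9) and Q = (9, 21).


P != Q, so use the chord formula.
s = (y2 - y1) / (x2 - x1) = (12) / (28) mod 29 = 17
x3 = s^2 - x1 - x2 mod 29 = 17^2 - 10 - 9 = 9
y3 = s (x1 - x3) - y1 mod 29 = 17 * (10 - 9) - 9 = 8

P + Q = (9, 8)


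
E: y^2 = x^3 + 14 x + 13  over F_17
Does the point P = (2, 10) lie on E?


Check whether y^2 = x^3 + 14 x + 13 (mod 17) for (x, y) = (2, 10).
LHS: y^2 = 10^2 mod 17 = 15
RHS: x^3 + 14 x + 13 = 2^3 + 14*2 + 13 mod 17 = 15
LHS = RHS

Yes, on the curve


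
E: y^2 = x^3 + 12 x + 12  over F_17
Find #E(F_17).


For each x in F_17, count y with y^2 = x^3 + 12 x + 12 mod 17:
  x = 1: RHS = 8, y in [5, 12]  -> 2 point(s)
  x = 8: RHS = 8, y in [5, 12]  -> 2 point(s)
  x = 9: RHS = 16, y in [4, 13]  -> 2 point(s)
  x = 11: RHS = 13, y in [8, 9]  -> 2 point(s)
  x = 13: RHS = 2, y in [6, 11]  -> 2 point(s)
  x = 14: RHS = 0, y in [0]  -> 1 point(s)
  x = 16: RHS = 16, y in [4, 13]  -> 2 point(s)
Affine points: 13. Add the point at infinity: total = 14.

#E(F_17) = 14
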